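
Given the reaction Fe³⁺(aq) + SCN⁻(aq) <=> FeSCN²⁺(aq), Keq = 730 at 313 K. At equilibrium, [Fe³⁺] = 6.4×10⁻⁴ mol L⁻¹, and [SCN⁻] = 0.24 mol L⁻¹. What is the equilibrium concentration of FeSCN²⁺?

At equilibrium, Keq = [FeSCN²⁺] / ([Fe³⁺]·[SCN⁻]) = 730.
([FeSCN²⁺]) / ((6.4×10⁻⁴)·(0.24)) = 730
[FeSCN²⁺] = 0.112 = 0.11 mol L⁻¹

[FeSCN²⁺] = 0.11 mol L⁻¹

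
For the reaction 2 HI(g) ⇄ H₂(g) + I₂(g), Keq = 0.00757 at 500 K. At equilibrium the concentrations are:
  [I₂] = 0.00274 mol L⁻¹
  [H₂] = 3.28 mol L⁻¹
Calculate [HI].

[HI] = 1.09 mol L⁻¹

At equilibrium, Keq = [H₂]·[I₂] / [HI]² = 0.00757.
(3.28)·(0.00274) / ([HI])² = 0.00757
[HI]² = 1.19 ⇒ [HI] = 1.09 mol L⁻¹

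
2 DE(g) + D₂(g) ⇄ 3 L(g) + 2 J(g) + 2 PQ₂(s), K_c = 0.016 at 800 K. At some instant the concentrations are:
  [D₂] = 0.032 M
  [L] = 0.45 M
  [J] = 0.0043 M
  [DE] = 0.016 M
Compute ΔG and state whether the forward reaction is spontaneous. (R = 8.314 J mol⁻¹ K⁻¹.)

(PQ₂ is a pure solid — omitted from Q_c.)
Q_c = [L]³·[J]² / ([DE]²·[D₂]) = (0.45)³·(0.0043)² / ((0.016)²·(0.032)) = 0.206
ΔG = RT ln(Q_c/K_c) = (8.314 J mol⁻¹ K⁻¹)(800 K) × ln(0.206/0.016)
   = (6.651 kJ/mol)(2.555) = 17.0 kJ/mol
ΔG > 0, so the forward reaction is non-spontaneous (proceeds in reverse).

ΔG = 17.0 kJ/mol; the forward reaction is non-spontaneous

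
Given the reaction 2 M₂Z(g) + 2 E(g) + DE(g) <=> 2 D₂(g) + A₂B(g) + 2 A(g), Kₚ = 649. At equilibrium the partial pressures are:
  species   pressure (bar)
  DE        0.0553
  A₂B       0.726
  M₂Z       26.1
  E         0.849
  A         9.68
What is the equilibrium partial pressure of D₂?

At equilibrium, Kₚ = P(D₂)²·P(A₂B)·P(A)² / (P(M₂Z)²·P(E)²·P(DE)) = 649.
(P(D₂))²·(0.726)·(9.68)² / ((26.1)²·(0.849)²·(0.0553)) = 649
P(D₂)² = 259 ⇒ P(D₂) = 16.1 bar

P(D₂) = 16.1 bar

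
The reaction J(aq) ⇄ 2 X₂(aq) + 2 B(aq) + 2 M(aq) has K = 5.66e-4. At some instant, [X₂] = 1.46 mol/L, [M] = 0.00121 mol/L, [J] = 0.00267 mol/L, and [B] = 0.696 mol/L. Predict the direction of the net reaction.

neither direction; the system is at equilibrium

Q = [X₂]²·[B]²·[M]² / [J] = (1.46)²·(0.696)²·(0.00121)² / (0.00267) = 5.66e-4
Q = 5.66e-4 = K, so the system is already at equilibrium.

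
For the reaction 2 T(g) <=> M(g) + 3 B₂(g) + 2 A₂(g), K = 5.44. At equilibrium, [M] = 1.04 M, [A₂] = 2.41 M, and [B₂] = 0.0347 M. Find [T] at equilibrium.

At equilibrium, K = [M]·[B₂]³·[A₂]² / [T]² = 5.44.
(1.04)·(0.0347)³·(2.41)² / ([T])² = 5.44
[T]² = 4.64×10⁻⁵ ⇒ [T] = 0.00681 M

[T] = 0.00681 M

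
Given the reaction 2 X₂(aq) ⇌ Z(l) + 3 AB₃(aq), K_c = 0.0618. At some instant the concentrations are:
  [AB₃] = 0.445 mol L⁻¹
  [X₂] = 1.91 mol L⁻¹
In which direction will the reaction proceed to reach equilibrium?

(Z is a pure liquid — omitted from Q_c.)
Q_c = [AB₃]³ / [X₂]² = (0.445)³ / (1.91)² = 0.0242
Q_c = 0.0242 < K_c = 0.0618, so the forward reaction proceeds.

in the forward direction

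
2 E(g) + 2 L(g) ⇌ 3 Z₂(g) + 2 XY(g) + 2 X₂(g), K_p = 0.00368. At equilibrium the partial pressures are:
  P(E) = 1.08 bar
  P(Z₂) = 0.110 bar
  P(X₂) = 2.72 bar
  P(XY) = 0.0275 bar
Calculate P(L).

At equilibrium, K_p = P(Z₂)³·P(XY)²·P(X₂)² / (P(E)²·P(L)²) = 0.00368.
(0.110)³·(0.0275)²·(2.72)² / ((1.08)²·(P(L))²) = 0.00368
P(L)² = 0.00173 ⇒ P(L) = 0.0417 bar

P(L) = 0.0417 bar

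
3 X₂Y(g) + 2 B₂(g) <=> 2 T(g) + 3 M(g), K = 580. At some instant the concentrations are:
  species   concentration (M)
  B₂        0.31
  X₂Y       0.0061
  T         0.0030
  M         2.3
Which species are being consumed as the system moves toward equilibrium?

Q = [T]²·[M]³ / ([X₂Y]³·[B₂]²) = (0.0030)²·(2.3)³ / ((0.0061)³·(0.31)²) = 5000
Q = 5000 > K = 580: net reverse reaction.

T, M (products)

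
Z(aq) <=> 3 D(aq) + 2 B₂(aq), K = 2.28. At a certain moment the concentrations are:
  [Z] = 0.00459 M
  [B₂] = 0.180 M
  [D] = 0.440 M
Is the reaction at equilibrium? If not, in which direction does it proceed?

Q = [D]³·[B₂]² / [Z] = (0.440)³·(0.180)² / (0.00459) = 0.601
Q = 0.601 < K = 2.28, so the forward reaction proceeds.

to the right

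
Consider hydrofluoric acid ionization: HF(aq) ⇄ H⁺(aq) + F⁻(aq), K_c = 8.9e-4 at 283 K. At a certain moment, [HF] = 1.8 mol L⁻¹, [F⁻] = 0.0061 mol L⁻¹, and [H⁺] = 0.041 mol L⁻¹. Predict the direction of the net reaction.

Q_c = [H⁺]·[F⁻] / [HF] = (0.041)·(0.0061) / (1.8) = 1.4e-4
Q_c = 1.4e-4 < K_c = 8.9e-4, so the forward reaction proceeds.

in the forward direction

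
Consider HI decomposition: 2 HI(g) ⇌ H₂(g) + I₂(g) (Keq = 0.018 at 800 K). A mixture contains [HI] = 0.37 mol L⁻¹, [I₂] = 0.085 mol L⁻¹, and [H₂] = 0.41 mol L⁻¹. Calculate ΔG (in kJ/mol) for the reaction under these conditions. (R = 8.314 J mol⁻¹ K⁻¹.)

Q = [H₂]·[I₂] / [HI]² = (0.41)·(0.085) / (0.37)² = 0.255
ΔG = RT ln(Q/Keq) = (8.314 J mol⁻¹ K⁻¹)(800 K) × ln(0.255/0.018)
   = (6.651 kJ/mol)(2.651) = 17.6 kJ/mol
ΔG > 0, so the forward reaction is non-spontaneous (proceeds in reverse).

ΔG = 17.6 kJ/mol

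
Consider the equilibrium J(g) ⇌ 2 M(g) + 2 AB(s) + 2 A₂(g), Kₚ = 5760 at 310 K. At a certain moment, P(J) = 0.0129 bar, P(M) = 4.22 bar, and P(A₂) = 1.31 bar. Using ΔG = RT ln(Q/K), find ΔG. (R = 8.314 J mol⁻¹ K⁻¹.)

ΔG = -2.29 kJ/mol

(AB is a pure solid — omitted from Qₚ.)
Qₚ = P(M)²·P(A₂)² / P(J) = (4.22)²·(1.31)² / (0.0129) = 2370
ΔG = RT ln(Qₚ/Kₚ) = (8.314 J mol⁻¹ K⁻¹)(310 K) × ln(2370/5760)
   = (2.577 kJ/mol)(-0.8880) = -2.29 kJ/mol
ΔG < 0, so the forward reaction is spontaneous (proceeds forward).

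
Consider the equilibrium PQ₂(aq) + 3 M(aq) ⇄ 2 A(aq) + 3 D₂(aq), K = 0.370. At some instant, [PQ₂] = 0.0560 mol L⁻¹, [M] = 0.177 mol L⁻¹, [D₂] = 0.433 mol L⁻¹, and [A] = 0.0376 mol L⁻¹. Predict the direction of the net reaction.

at equilibrium

Q = [A]²·[D₂]³ / ([PQ₂]·[M]³) = (0.0376)²·(0.433)³ / ((0.0560)·(0.177)³) = 0.370
Q = 0.370 = K, so the system is already at equilibrium.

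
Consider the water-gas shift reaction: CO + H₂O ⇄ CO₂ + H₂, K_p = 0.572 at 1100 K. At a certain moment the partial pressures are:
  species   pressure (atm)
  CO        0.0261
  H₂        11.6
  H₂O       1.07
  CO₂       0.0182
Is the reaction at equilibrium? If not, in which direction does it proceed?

to the left

Q_p = P(CO₂)·P(H₂) / (P(CO)·P(H₂O)) = (0.0182)·(11.6) / ((0.0261)·(1.07)) = 7.56
Q_p = 7.56 > K_p = 0.572, so the reverse reaction proceeds.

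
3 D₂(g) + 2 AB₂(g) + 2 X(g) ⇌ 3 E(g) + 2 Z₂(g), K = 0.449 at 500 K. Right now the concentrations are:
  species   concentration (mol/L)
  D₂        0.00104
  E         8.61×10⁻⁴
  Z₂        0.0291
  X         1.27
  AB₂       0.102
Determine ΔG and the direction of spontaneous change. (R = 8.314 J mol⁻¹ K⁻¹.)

ΔG = -11.4 kJ/mol; the forward reaction is spontaneous

Q = [E]³·[Z₂]² / ([D₂]³·[AB₂]²·[X]²) = (8.61×10⁻⁴)³·(0.0291)² / ((0.00104)³·(0.102)²·(1.27)²) = 0.0286
ΔG = RT ln(Q/K) = (8.314 J mol⁻¹ K⁻¹)(500 K) × ln(0.0286/0.449)
   = (4.157 kJ/mol)(-2.754) = -11.4 kJ/mol
ΔG < 0, so the forward reaction is spontaneous (proceeds forward).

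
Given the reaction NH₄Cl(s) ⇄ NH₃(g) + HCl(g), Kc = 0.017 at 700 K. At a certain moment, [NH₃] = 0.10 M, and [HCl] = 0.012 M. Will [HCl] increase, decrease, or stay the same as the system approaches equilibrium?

(NH₄Cl is a pure solid — omitted from Qc.)
Qc = [NH₃]·[HCl] = (0.10)·(0.012) = 0.0012
Qc = 0.0012 < Kc = 0.017: net forward reaction.
HCl is a product, so it increases.

increase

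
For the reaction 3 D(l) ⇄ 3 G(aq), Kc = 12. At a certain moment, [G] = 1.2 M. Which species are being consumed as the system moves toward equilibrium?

(D is a pure liquid — omitted from Qc.)
Qc = [G]³ = (1.2)³ = 1.7
Qc = 1.7 < Kc = 12: net forward reaction.

D (reactants)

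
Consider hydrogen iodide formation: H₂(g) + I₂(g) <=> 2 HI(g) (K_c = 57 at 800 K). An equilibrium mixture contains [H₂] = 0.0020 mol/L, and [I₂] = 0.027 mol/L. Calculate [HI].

At equilibrium, K_c = [HI]² / ([H₂]·[I₂]) = 57.
([HI])² / ((0.0020)·(0.027)) = 57
[HI]² = 0.00308 ⇒ [HI] = 0.055 mol/L

[HI] = 0.055 mol/L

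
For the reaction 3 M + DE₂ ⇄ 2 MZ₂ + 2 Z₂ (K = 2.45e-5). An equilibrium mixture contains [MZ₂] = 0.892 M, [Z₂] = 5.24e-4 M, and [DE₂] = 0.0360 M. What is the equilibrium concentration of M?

[M] = 0.628 M

At equilibrium, K = [MZ₂]²·[Z₂]² / ([M]³·[DE₂]) = 2.45e-5.
(0.892)²·(5.24e-4)² / (([M])³·(0.0360)) = 2.45e-5
[M]³ = 0.248 ⇒ [M] = 0.628 M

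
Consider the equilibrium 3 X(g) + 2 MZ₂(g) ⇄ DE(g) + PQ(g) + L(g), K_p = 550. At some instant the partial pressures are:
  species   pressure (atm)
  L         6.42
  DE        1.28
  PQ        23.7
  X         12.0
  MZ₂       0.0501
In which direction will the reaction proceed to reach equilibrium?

Q_p = P(DE)·P(PQ)·P(L) / (P(X)³·P(MZ₂)²) = (1.28)·(23.7)·(6.42) / ((12.0)³·(0.0501)²) = 44.9
Q_p = 44.9 < K_p = 550, so the forward reaction proceeds.

to the right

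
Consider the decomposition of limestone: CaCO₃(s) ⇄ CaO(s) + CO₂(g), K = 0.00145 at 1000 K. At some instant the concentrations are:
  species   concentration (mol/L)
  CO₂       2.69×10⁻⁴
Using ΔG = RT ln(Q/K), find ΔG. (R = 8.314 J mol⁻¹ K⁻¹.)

ΔG = -14.0 kJ/mol

(CaCO₃, CaO are pure solids — omitted from Q.)
Q = [CO₂] = 2.69×10⁻⁴
ΔG = RT ln(Q/K) = (8.314 J mol⁻¹ K⁻¹)(1000 K) × ln(2.69×10⁻⁴/0.00145)
   = (8.314 kJ/mol)(-1.685) = -14.0 kJ/mol
ΔG < 0, so the forward reaction is spontaneous (proceeds forward).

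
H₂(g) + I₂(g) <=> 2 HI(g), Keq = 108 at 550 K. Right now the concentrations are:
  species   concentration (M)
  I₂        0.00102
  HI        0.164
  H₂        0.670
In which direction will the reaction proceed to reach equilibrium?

in the forward direction

Q = [HI]² / ([H₂]·[I₂]) = (0.164)² / ((0.670)·(0.00102)) = 39.4
Q = 39.4 < Keq = 108, so the forward reaction proceeds.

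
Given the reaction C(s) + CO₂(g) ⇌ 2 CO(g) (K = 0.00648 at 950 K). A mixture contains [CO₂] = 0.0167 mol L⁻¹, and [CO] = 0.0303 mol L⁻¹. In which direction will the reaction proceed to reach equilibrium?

(C is a pure solid — omitted from Q.)
Q = [CO]² / [CO₂] = (0.0303)² / (0.0167) = 0.0550
Q = 0.0550 > K = 0.00648, so the reverse reaction proceeds.

toward reactants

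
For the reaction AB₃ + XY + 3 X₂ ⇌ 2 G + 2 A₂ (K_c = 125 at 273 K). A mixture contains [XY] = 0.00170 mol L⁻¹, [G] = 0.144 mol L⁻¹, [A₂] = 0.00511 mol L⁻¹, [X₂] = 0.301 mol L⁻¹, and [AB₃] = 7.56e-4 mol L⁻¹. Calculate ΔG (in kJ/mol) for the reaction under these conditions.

Q_c = [G]²·[A₂]² / ([AB₃]·[XY]·[X₂]³) = (0.144)²·(0.00511)² / ((7.56e-4)·(0.00170)·(0.301)³) = 15.4
ΔG = RT ln(Q_c/K_c) = (8.314 J mol⁻¹ K⁻¹)(273 K) × ln(15.4/125)
   = (2.270 kJ/mol)(-2.094) = -4.75 kJ/mol
ΔG < 0, so the forward reaction is spontaneous (proceeds forward).

ΔG = -4.75 kJ/mol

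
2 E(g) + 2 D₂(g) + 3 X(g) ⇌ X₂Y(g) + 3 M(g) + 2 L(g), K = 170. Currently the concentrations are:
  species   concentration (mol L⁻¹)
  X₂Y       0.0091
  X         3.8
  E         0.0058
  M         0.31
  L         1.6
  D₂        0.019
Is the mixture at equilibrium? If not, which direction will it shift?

no; Q > K, reaction proceeds in reverse

Q = [X₂Y]·[M]³·[L]² / ([E]²·[D₂]²·[X]³) = (0.0091)·(0.31)³·(1.6)² / ((0.0058)²·(0.019)²·(3.8)³) = 1000
Q = 1000 > K = 170: net reverse reaction.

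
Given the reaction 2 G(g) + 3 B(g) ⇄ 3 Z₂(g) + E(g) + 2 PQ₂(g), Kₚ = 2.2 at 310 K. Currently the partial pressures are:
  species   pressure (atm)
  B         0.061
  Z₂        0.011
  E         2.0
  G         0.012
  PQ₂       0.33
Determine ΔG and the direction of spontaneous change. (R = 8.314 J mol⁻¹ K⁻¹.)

Qₚ = P(Z₂)³·P(E)·P(PQ₂)² / (P(G)²·P(B)³) = (0.011)³·(2.0)·(0.33)² / ((0.012)²·(0.061)³) = 8.87
ΔG = RT ln(Qₚ/Kₚ) = (8.314 J mol⁻¹ K⁻¹)(310 K) × ln(8.87/2.2)
   = (2.577 kJ/mol)(1.394) = 3.59 kJ/mol
ΔG > 0, so the forward reaction is non-spontaneous (proceeds in reverse).

ΔG = 3.59 kJ/mol; the forward reaction is non-spontaneous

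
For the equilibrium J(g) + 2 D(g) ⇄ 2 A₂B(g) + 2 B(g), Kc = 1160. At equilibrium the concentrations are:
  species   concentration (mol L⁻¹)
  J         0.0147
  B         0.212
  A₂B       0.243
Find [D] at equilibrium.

At equilibrium, Kc = [A₂B]²·[B]² / ([J]·[D]²) = 1160.
(0.243)²·(0.212)² / ((0.0147)·([D])²) = 1160
[D]² = 1.56×10⁻⁴ ⇒ [D] = 0.0125 mol L⁻¹

[D] = 0.0125 mol L⁻¹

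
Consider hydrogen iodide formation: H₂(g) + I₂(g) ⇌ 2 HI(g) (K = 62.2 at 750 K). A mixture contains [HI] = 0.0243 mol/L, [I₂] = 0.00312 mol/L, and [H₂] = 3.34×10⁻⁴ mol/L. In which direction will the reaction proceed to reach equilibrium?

Q = [HI]² / ([H₂]·[I₂]) = (0.0243)² / ((3.34×10⁻⁴)·(0.00312)) = 567
Q = 567 > K = 62.2, so the reverse reaction proceeds.

toward reactants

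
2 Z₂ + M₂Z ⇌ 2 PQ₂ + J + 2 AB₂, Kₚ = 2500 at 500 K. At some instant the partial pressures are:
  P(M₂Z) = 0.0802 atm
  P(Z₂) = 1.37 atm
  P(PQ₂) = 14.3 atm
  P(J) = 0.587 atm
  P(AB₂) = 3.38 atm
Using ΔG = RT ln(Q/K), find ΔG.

ΔG = 5.38 kJ/mol

Qₚ = P(PQ₂)²·P(J)·P(AB₂)² / (P(Z₂)²·P(M₂Z)) = (14.3)²·(0.587)·(3.38)² / ((1.37)²·(0.0802)) = 9110
ΔG = RT ln(Qₚ/Kₚ) = (8.314 J mol⁻¹ K⁻¹)(500 K) × ln(9110/2500)
   = (4.157 kJ/mol)(1.293) = 5.38 kJ/mol
ΔG > 0, so the forward reaction is non-spontaneous (proceeds in reverse).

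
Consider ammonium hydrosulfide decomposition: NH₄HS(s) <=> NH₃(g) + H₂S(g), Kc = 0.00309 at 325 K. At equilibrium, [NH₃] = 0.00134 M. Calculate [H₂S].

[H₂S] = 2.31 M

(NH₄HS is a pure solid — omitted from Kc.)
At equilibrium, Kc = [NH₃]·[H₂S] = 0.00309.
(0.00134)·([H₂S]) = 0.00309
[H₂S] = 2.31 M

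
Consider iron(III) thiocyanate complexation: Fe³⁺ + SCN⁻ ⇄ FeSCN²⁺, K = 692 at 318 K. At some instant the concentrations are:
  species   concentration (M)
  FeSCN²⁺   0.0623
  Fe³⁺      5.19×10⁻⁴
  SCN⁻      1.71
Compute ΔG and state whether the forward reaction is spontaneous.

Q = [FeSCN²⁺] / ([Fe³⁺]·[SCN⁻]) = (0.0623) / ((5.19×10⁻⁴)·(1.71)) = 70.2
ΔG = RT ln(Q/K) = (8.314 J mol⁻¹ K⁻¹)(318 K) × ln(70.2/692)
   = (2.644 kJ/mol)(-2.288) = -6.05 kJ/mol
ΔG < 0, so the forward reaction is spontaneous (proceeds forward).

ΔG = -6.05 kJ/mol; the forward reaction is spontaneous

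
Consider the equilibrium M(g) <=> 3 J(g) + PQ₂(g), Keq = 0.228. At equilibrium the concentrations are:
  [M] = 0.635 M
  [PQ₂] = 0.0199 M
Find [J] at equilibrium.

At equilibrium, Keq = [J]³·[PQ₂] / [M] = 0.228.
([J])³·(0.0199) / (0.635) = 0.228
[J]³ = 7.28 ⇒ [J] = 1.94 M

[J] = 1.94 M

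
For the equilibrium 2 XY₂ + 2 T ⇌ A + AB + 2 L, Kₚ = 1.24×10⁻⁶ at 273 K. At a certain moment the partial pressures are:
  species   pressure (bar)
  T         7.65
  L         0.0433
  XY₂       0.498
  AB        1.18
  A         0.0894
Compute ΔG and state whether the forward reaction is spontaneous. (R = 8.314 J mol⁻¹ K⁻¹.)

Qₚ = P(A)·P(AB)·P(L)² / (P(XY₂)²·P(T)²) = (0.0894)·(1.18)·(0.0433)² / ((0.498)²·(7.65)²) = 1.36×10⁻⁵
ΔG = RT ln(Qₚ/Kₚ) = (8.314 J mol⁻¹ K⁻¹)(273 K) × ln(1.36×10⁻⁵/1.24×10⁻⁶)
   = (2.270 kJ/mol)(2.395) = 5.44 kJ/mol
ΔG > 0, so the forward reaction is non-spontaneous (proceeds in reverse).

ΔG = 5.44 kJ/mol; the forward reaction is non-spontaneous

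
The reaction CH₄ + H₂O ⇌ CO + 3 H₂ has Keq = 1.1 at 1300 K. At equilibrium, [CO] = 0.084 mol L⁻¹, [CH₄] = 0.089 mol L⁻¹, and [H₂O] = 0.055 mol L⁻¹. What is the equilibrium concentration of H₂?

At equilibrium, Keq = [CO]·[H₂]³ / ([CH₄]·[H₂O]) = 1.1.
(0.084)·([H₂])³ / ((0.089)·(0.055)) = 1.1
[H₂]³ = 0.0641 ⇒ [H₂] = 0.40 mol L⁻¹

[H₂] = 0.40 mol L⁻¹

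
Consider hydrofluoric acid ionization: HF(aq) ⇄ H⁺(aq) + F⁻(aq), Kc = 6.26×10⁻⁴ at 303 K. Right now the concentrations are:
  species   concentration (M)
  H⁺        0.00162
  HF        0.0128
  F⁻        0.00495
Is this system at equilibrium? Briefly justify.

Qc = [H⁺]·[F⁻] / [HF] = (0.00162)·(0.00495) / (0.0128) = 6.26×10⁻⁴
Qc = 6.26×10⁻⁴ = Kc; the system is at equilibrium.

yes, at equilibrium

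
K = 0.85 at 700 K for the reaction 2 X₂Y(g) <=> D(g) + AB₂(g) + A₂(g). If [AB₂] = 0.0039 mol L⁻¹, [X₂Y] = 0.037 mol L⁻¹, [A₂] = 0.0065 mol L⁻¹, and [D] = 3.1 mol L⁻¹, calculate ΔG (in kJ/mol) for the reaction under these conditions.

Q = [D]·[AB₂]·[A₂] / [X₂Y]² = (3.1)·(0.0039)·(0.0065) / (0.037)² = 0.0574
ΔG = RT ln(Q/K) = (8.314 J mol⁻¹ K⁻¹)(700 K) × ln(0.0574/0.85)
   = (5.820 kJ/mol)(-2.695) = -15.7 kJ/mol
ΔG < 0, so the forward reaction is spontaneous (proceeds forward).

ΔG = -15.7 kJ/mol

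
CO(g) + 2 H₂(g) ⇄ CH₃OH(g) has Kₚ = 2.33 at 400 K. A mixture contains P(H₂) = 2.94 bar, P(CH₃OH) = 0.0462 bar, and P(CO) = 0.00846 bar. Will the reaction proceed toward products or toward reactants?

forward (toward products)

Qₚ = P(CH₃OH) / (P(CO)·P(H₂)²) = (0.0462) / ((0.00846)·(2.94)²) = 0.632
Qₚ = 0.632 < Kₚ = 2.33, so the forward reaction proceeds.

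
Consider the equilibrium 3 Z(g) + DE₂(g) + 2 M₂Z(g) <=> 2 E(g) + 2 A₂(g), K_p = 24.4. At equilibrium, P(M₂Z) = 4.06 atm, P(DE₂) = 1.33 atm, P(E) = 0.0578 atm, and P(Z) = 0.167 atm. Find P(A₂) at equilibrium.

P(A₂) = 27.3 atm

At equilibrium, K_p = P(E)²·P(A₂)² / (P(Z)³·P(DE₂)·P(M₂Z)²) = 24.4.
(0.0578)²·(P(A₂))² / ((0.167)³·(1.33)·(4.06)²) = 24.4
P(A₂)² = 746 ⇒ P(A₂) = 27.3 atm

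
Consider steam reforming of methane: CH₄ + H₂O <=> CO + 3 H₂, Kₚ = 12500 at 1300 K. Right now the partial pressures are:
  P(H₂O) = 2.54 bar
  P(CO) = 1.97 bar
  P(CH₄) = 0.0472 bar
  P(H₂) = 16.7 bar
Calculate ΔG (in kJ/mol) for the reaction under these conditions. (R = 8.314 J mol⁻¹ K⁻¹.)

Qₚ = P(CO)·P(H₂)³ / (P(CH₄)·P(H₂O)) = (1.97)·(16.7)³ / ((0.0472)·(2.54)) = 76500
ΔG = RT ln(Qₚ/Kₚ) = (8.314 J mol⁻¹ K⁻¹)(1300 K) × ln(76500/12500)
   = (10.81 kJ/mol)(1.812) = 19.6 kJ/mol
ΔG > 0, so the forward reaction is non-spontaneous (proceeds in reverse).

ΔG = 19.6 kJ/mol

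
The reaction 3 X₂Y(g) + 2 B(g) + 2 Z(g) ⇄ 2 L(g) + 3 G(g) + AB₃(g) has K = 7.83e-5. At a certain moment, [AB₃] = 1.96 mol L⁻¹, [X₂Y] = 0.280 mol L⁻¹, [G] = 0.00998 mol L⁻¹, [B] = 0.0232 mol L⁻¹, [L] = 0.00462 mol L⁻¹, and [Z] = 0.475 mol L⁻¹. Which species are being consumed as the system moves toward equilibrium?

X₂Y, B, Z (reactants)

Q = [L]²·[G]³·[AB₃] / ([X₂Y]³·[B]²·[Z]²) = (0.00462)²·(0.00998)³·(1.96) / ((0.280)³·(0.0232)²·(0.475)²) = 1.56e-5
Q = 1.56e-5 < K = 7.83e-5: net forward reaction.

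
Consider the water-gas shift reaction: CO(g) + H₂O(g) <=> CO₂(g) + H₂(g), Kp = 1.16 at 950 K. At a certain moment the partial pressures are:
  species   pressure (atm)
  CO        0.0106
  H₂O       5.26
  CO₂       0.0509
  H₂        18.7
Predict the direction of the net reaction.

Qp = P(CO₂)·P(H₂) / (P(CO)·P(H₂O)) = (0.0509)·(18.7) / ((0.0106)·(5.26)) = 17.1
Qp = 17.1 > Kp = 1.16, so the reverse reaction proceeds.

to the left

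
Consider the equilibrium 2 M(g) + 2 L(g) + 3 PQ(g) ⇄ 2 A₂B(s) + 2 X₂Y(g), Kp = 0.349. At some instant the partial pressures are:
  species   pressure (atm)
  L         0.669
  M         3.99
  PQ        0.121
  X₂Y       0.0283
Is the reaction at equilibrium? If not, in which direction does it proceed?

(A₂B is a pure solid — omitted from Qp.)
Qp = P(X₂Y)² / (P(M)²·P(L)²·P(PQ)³) = (0.0283)² / ((3.99)²·(0.669)²·(0.121)³) = 0.0634
Qp = 0.0634 < Kp = 0.349, so the forward reaction proceeds.

toward products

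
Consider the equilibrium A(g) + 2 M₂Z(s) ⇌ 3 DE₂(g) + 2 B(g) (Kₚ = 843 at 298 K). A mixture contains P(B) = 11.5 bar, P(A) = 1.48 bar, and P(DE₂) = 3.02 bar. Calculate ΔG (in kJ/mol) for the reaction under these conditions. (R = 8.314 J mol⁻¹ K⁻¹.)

ΔG = 2.65 kJ/mol

(M₂Z is a pure solid — omitted from Qₚ.)
Qₚ = P(DE₂)³·P(B)² / P(A) = (3.02)³·(11.5)² / (1.48) = 2460
ΔG = RT ln(Qₚ/Kₚ) = (8.314 J mol⁻¹ K⁻¹)(298 K) × ln(2460/843)
   = (2.478 kJ/mol)(1.071) = 2.65 kJ/mol
ΔG > 0, so the forward reaction is non-spontaneous (proceeds in reverse).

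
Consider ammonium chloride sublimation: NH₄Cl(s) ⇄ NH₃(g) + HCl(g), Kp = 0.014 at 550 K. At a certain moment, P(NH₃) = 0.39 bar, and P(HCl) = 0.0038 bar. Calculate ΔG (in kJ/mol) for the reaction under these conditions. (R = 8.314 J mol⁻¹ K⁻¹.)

(NH₄Cl is a pure solid — omitted from Qp.)
Qp = P(NH₃)·P(HCl) = (0.39)·(0.0038) = 0.00148
ΔG = RT ln(Qp/Kp) = (8.314 J mol⁻¹ K⁻¹)(550 K) × ln(0.00148/0.014)
   = (4.573 kJ/mol)(-2.247) = -10.3 kJ/mol
ΔG < 0, so the forward reaction is spontaneous (proceeds forward).

ΔG = -10.3 kJ/mol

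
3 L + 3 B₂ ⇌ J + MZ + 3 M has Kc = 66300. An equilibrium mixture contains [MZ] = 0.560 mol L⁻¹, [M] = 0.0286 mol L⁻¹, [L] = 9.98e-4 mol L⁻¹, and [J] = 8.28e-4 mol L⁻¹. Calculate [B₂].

[B₂] = 0.0548 mol L⁻¹

At equilibrium, Kc = [J]·[MZ]·[M]³ / ([L]³·[B₂]³) = 66300.
(8.28e-4)·(0.560)·(0.0286)³ / ((9.98e-4)³·([B₂])³) = 66300
[B₂]³ = 1.65e-4 ⇒ [B₂] = 0.0548 mol L⁻¹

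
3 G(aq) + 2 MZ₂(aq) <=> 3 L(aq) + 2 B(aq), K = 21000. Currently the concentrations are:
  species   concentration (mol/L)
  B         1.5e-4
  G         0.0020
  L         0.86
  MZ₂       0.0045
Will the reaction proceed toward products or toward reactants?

to the left

Q = [L]³·[B]² / ([G]³·[MZ₂]²) = (0.86)³·(1.5e-4)² / ((0.0020)³·(0.0045)²) = 88000
Q = 88000 > K = 21000, so the reverse reaction proceeds.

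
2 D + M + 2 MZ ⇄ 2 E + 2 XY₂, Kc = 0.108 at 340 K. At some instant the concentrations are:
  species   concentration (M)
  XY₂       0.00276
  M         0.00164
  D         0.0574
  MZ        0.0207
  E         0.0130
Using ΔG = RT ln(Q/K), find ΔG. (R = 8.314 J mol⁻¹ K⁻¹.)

Qc = [E]²·[XY₂]² / ([D]²·[M]·[MZ]²) = (0.0130)²·(0.00276)² / ((0.0574)²·(0.00164)·(0.0207)²) = 0.556
ΔG = RT ln(Qc/Kc) = (8.314 J mol⁻¹ K⁻¹)(340 K) × ln(0.556/0.108)
   = (2.827 kJ/mol)(1.639) = 4.63 kJ/mol
ΔG > 0, so the forward reaction is non-spontaneous (proceeds in reverse).

ΔG = 4.63 kJ/mol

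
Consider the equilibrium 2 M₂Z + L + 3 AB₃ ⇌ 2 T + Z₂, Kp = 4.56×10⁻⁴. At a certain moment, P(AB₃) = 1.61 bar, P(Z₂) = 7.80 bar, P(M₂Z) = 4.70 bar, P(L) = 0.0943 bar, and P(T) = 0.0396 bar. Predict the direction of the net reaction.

to the left

Qp = P(T)²·P(Z₂) / (P(M₂Z)²·P(L)·P(AB₃)³) = (0.0396)²·(7.80) / ((4.70)²·(0.0943)·(1.61)³) = 0.00141
Qp = 0.00141 > Kp = 4.56×10⁻⁴, so the reverse reaction proceeds.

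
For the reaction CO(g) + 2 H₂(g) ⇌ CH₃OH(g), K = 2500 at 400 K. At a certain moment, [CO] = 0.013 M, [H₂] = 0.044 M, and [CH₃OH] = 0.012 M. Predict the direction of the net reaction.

in the forward direction

Q = [CH₃OH] / ([CO]·[H₂]²) = (0.012) / ((0.013)·(0.044)²) = 480
Q = 480 < K = 2500, so the forward reaction proceeds.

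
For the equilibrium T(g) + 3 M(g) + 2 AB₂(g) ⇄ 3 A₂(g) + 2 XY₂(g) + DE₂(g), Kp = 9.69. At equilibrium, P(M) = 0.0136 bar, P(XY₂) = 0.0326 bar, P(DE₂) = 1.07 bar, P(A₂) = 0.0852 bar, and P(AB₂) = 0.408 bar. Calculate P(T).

P(T) = 0.173 bar

At equilibrium, Kp = P(A₂)³·P(XY₂)²·P(DE₂) / (P(T)·P(M)³·P(AB₂)²) = 9.69.
(0.0852)³·(0.0326)²·(1.07) / ((P(T))·(0.0136)³·(0.408)²) = 9.69
P(T) = 0.173 bar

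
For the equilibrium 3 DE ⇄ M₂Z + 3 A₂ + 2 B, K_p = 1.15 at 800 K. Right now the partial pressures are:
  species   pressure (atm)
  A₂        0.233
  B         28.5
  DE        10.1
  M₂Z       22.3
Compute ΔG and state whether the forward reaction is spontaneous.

ΔG = -10.9 kJ/mol; the forward reaction is spontaneous

Q_p = P(M₂Z)·P(A₂)³·P(B)² / P(DE)³ = (22.3)·(0.233)³·(28.5)² / (10.1)³ = 0.222
ΔG = RT ln(Q_p/K_p) = (8.314 J mol⁻¹ K⁻¹)(800 K) × ln(0.222/1.15)
   = (6.651 kJ/mol)(-1.645) = -10.9 kJ/mol
ΔG < 0, so the forward reaction is spontaneous (proceeds forward).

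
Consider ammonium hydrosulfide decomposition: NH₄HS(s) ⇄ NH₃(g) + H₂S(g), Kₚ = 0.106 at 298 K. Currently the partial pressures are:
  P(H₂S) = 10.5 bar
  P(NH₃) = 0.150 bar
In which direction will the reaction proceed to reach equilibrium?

(NH₄HS is a pure solid — omitted from Qₚ.)
Qₚ = P(NH₃)·P(H₂S) = (0.150)·(10.5) = 1.58
Qₚ = 1.58 > Kₚ = 0.106, so the reverse reaction proceeds.

to the left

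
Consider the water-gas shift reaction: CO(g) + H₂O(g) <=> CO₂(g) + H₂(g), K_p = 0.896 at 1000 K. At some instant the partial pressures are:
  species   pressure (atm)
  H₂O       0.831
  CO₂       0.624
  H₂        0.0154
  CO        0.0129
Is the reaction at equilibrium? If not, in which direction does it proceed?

neither direction; the system is at equilibrium

Q_p = P(CO₂)·P(H₂) / (P(CO)·P(H₂O)) = (0.624)·(0.0154) / ((0.0129)·(0.831)) = 0.896
Q_p = 0.896 = K_p, so the system is already at equilibrium.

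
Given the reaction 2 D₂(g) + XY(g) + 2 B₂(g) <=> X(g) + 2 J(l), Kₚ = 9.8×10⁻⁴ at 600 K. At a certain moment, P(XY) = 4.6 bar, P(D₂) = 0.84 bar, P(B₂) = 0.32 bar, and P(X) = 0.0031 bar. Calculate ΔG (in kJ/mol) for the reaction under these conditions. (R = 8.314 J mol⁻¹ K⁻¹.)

(J is a pure liquid — omitted from Qₚ.)
Qₚ = P(X) / (P(D₂)²·P(XY)·P(B₂)²) = (0.0031) / ((0.84)²·(4.6)·(0.32)²) = 0.00933
ΔG = RT ln(Qₚ/Kₚ) = (8.314 J mol⁻¹ K⁻¹)(600 K) × ln(0.00933/9.8×10⁻⁴)
   = (4.988 kJ/mol)(2.253) = 11.2 kJ/mol
ΔG > 0, so the forward reaction is non-spontaneous (proceeds in reverse).

ΔG = 11.2 kJ/mol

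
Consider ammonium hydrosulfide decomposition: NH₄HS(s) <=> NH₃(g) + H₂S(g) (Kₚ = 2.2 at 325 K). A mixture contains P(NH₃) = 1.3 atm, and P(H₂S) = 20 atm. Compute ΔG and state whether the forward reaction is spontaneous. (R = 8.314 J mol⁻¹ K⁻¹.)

(NH₄HS is a pure solid — omitted from Qₚ.)
Qₚ = P(NH₃)·P(H₂S) = (1.3)·(20) = 26.0
ΔG = RT ln(Qₚ/Kₚ) = (8.314 J mol⁻¹ K⁻¹)(325 K) × ln(26.0/2.2)
   = (2.702 kJ/mol)(2.470) = 6.67 kJ/mol
ΔG > 0, so the forward reaction is non-spontaneous (proceeds in reverse).

ΔG = 6.67 kJ/mol; the forward reaction is non-spontaneous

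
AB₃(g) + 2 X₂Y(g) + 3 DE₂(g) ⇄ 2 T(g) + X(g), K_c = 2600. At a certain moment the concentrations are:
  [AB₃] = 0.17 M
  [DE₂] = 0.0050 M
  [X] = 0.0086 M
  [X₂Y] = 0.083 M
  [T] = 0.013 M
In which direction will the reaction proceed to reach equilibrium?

Q_c = [T]²·[X] / ([AB₃]·[X₂Y]²·[DE₂]³) = (0.013)²·(0.0086) / ((0.17)·(0.083)²·(0.0050)³) = 9900
Q_c = 9900 > K_c = 2600, so the reverse reaction proceeds.

to the left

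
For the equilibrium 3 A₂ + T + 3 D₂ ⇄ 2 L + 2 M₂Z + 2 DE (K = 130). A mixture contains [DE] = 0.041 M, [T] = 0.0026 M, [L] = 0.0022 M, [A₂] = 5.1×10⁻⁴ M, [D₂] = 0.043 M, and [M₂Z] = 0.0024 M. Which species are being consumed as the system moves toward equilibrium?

L, M₂Z, DE (products)

Q = [L]²·[M₂Z]²·[DE]² / ([A₂]³·[T]·[D₂]³) = (0.0022)²·(0.0024)²·(0.041)² / ((5.1×10⁻⁴)³·(0.0026)·(0.043)³) = 1700
Q = 1700 > K = 130: net reverse reaction.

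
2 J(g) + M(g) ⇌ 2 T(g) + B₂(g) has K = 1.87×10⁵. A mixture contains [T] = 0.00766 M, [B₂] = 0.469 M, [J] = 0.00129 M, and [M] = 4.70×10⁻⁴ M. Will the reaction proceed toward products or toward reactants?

to the right

Q = [T]²·[B₂] / ([J]²·[M]) = (0.00766)²·(0.469) / ((0.00129)²·(4.70×10⁻⁴)) = 35200
Q = 35200 < K = 1.87×10⁵, so the forward reaction proceeds.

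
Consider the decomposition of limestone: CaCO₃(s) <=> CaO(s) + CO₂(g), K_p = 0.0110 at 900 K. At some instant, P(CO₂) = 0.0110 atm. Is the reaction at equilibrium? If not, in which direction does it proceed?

at equilibrium

(CaCO₃, CaO are pure solids — omitted from Q_p.)
Q_p = P(CO₂) = 0.0110
Q_p = 0.0110 = K_p, so the system is already at equilibrium.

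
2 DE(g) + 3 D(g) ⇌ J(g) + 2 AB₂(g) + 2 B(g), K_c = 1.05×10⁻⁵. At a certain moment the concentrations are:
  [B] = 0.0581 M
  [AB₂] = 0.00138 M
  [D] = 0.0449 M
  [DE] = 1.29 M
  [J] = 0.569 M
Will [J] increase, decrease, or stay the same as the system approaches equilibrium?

Q_c = [J]·[AB₂]²·[B]² / ([DE]²·[D]³) = (0.569)·(0.00138)²·(0.0581)² / ((1.29)²·(0.0449)³) = 2.43×10⁻⁵
Q_c = 2.43×10⁻⁵ > K_c = 1.05×10⁻⁵: net reverse reaction.
J is a product, so it decreases.

decrease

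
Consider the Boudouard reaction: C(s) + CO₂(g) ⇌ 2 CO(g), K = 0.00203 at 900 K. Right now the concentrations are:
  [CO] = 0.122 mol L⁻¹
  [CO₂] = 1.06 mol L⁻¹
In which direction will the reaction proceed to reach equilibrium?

(C is a pure solid — omitted from Q.)
Q = [CO]² / [CO₂] = (0.122)² / (1.06) = 0.0140
Q = 0.0140 > K = 0.00203, so the reverse reaction proceeds.

in the reverse direction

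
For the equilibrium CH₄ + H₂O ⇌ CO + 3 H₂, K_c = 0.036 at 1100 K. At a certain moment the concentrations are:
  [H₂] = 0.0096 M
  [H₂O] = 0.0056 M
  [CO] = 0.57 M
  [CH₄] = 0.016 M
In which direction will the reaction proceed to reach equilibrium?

in the forward direction

Q_c = [CO]·[H₂]³ / ([CH₄]·[H₂O]) = (0.57)·(0.0096)³ / ((0.016)·(0.0056)) = 0.0056
Q_c = 0.0056 < K_c = 0.036, so the forward reaction proceeds.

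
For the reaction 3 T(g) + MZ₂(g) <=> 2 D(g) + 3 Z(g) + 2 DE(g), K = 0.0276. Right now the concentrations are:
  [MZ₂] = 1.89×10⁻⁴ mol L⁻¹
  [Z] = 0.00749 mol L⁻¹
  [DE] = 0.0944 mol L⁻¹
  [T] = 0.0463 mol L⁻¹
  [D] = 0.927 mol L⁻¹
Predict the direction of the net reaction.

Q = [D]²·[Z]³·[DE]² / ([T]³·[MZ₂]) = (0.927)²·(0.00749)³·(0.0944)² / ((0.0463)³·(1.89×10⁻⁴)) = 0.172
Q = 0.172 > K = 0.0276, so the reverse reaction proceeds.

to the left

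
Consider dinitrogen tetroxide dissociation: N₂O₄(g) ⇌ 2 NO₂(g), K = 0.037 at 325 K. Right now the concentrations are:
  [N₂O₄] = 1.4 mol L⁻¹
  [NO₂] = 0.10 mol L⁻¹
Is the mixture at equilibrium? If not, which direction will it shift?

Q = [NO₂]² / [N₂O₄] = (0.10)² / (1.4) = 0.0071
Q = 0.0071 < K = 0.037: net forward reaction.

no; Q < K, reaction proceeds forward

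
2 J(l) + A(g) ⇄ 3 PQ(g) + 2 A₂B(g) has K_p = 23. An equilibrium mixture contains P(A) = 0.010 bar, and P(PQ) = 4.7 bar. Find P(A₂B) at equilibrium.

P(A₂B) = 0.047 bar

(J is a pure liquid — omitted from K_p.)
At equilibrium, K_p = P(PQ)³·P(A₂B)² / P(A) = 23.
(4.7)³·(P(A₂B))² / (0.010) = 23
P(A₂B)² = 0.00222 ⇒ P(A₂B) = 0.047 bar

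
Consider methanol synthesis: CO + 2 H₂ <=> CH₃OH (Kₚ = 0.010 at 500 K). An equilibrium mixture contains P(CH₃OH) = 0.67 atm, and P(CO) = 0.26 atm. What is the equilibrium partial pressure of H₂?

P(H₂) = 16 atm

At equilibrium, Kₚ = P(CH₃OH) / (P(CO)·P(H₂)²) = 0.010.
(0.67) / ((0.26)·(P(H₂))²) = 0.010
P(H₂)² = 258 ⇒ P(H₂) = 16 atm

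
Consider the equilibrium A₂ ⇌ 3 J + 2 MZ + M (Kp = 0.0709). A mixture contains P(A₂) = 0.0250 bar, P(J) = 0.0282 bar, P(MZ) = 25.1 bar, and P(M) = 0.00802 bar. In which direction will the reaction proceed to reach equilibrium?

Qp = P(J)³·P(MZ)²·P(M) / P(A₂) = (0.0282)³·(25.1)²·(0.00802) / (0.0250) = 0.00453
Qp = 0.00453 < Kp = 0.0709, so the forward reaction proceeds.

toward products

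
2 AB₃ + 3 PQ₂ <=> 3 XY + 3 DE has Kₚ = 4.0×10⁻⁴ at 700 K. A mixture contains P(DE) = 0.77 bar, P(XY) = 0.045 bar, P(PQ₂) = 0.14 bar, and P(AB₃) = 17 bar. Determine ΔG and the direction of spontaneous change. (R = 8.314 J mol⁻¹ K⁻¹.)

ΔG = -11.8 kJ/mol; the forward reaction is spontaneous

Qₚ = P(XY)³·P(DE)³ / (P(AB₃)²·P(PQ₂)³) = (0.045)³·(0.77)³ / ((17)²·(0.14)³) = 5.25×10⁻⁵
ΔG = RT ln(Qₚ/Kₚ) = (8.314 J mol⁻¹ K⁻¹)(700 K) × ln(5.25×10⁻⁵/4.0×10⁻⁴)
   = (5.820 kJ/mol)(-2.031) = -11.8 kJ/mol
ΔG < 0, so the forward reaction is spontaneous (proceeds forward).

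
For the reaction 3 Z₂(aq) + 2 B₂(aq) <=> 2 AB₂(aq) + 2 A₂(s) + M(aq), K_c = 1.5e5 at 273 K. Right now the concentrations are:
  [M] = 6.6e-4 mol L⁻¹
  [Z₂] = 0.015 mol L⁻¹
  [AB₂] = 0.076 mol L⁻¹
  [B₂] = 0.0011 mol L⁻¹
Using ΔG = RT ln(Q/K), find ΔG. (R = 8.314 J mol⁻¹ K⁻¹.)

ΔG = 4.15 kJ/mol

(A₂ is a pure solid — omitted from Q_c.)
Q_c = [AB₂]²·[M] / ([Z₂]³·[B₂]²) = (0.076)²·(6.6e-4) / ((0.015)³·(0.0011)²) = 9.33e5
ΔG = RT ln(Q_c/K_c) = (8.314 J mol⁻¹ K⁻¹)(273 K) × ln(9.33e5/1.5e5)
   = (2.270 kJ/mol)(1.828) = 4.15 kJ/mol
ΔG > 0, so the forward reaction is non-spontaneous (proceeds in reverse).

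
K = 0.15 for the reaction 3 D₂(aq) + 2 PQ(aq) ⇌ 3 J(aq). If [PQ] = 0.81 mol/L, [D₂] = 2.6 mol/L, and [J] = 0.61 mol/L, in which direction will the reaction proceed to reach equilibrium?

Q = [J]³ / ([D₂]³·[PQ]²) = (0.61)³ / ((2.6)³·(0.81)²) = 0.020
Q = 0.020 < K = 0.15, so the forward reaction proceeds.

to the right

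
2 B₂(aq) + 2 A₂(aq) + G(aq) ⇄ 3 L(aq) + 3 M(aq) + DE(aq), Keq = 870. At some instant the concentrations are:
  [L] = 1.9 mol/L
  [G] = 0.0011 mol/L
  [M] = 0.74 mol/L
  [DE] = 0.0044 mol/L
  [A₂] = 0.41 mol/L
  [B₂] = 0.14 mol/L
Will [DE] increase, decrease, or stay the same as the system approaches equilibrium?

Q = [L]³·[M]³·[DE] / ([B₂]²·[A₂]²·[G]) = (1.9)³·(0.74)³·(0.0044) / ((0.14)²·(0.41)²·(0.0011)) = 3400
Q = 3400 > Keq = 870: net reverse reaction.
DE is a product, so it decreases.

decrease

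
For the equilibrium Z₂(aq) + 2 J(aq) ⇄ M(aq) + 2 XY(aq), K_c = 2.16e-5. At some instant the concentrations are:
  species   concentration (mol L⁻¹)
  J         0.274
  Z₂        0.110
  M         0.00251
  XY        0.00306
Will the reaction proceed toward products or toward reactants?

to the right

Q_c = [M]·[XY]² / ([Z₂]·[J]²) = (0.00251)·(0.00306)² / ((0.110)·(0.274)²) = 2.85e-6
Q_c = 2.85e-6 < K_c = 2.16e-5, so the forward reaction proceeds.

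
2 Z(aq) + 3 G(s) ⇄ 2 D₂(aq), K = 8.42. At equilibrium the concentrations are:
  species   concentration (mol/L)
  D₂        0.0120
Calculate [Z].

[Z] = 0.00414 mol/L

(G is a pure solid — omitted from K.)
At equilibrium, K = [D₂]² / [Z]² = 8.42.
(0.0120)² / ([Z])² = 8.42
[Z]² = 1.71e-5 ⇒ [Z] = 0.00414 mol/L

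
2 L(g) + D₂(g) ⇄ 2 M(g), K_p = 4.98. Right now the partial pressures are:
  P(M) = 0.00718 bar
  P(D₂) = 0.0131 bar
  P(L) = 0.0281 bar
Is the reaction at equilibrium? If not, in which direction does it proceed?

at equilibrium

Q_p = P(M)² / (P(L)²·P(D₂)) = (0.00718)² / ((0.0281)²·(0.0131)) = 4.98
Q_p = 4.98 = K_p, so the system is already at equilibrium.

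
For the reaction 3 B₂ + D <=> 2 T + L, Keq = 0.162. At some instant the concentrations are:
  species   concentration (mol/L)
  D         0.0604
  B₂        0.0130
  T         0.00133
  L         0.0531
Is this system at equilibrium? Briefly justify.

no; Q > K, reaction proceeds in reverse

Q = [T]²·[L] / ([B₂]³·[D]) = (0.00133)²·(0.0531) / ((0.0130)³·(0.0604)) = 0.708
Q = 0.708 > Keq = 0.162: net reverse reaction.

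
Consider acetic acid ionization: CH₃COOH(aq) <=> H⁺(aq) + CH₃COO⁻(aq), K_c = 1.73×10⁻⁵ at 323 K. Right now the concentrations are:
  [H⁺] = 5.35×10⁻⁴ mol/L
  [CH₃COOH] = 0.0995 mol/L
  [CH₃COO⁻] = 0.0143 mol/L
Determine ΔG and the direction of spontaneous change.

ΔG = 4.01 kJ/mol; the forward reaction is non-spontaneous

Q_c = [H⁺]·[CH₃COO⁻] / [CH₃COOH] = (5.35×10⁻⁴)·(0.0143) / (0.0995) = 7.69×10⁻⁵
ΔG = RT ln(Q_c/K_c) = (8.314 J mol⁻¹ K⁻¹)(323 K) × ln(7.69×10⁻⁵/1.73×10⁻⁵)
   = (2.685 kJ/mol)(1.492) = 4.01 kJ/mol
ΔG > 0, so the forward reaction is non-spontaneous (proceeds in reverse).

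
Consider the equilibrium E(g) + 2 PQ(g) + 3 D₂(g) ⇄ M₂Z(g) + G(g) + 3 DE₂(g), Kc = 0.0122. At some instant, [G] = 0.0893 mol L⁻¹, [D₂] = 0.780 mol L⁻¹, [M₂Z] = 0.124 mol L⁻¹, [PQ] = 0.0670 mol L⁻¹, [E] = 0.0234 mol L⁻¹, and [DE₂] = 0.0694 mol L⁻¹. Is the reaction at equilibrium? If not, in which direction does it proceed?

Qc = [M₂Z]·[G]·[DE₂]³ / ([E]·[PQ]²·[D₂]³) = (0.124)·(0.0893)·(0.0694)³ / ((0.0234)·(0.0670)²·(0.780)³) = 0.0743
Qc = 0.0743 > Kc = 0.0122, so the reverse reaction proceeds.

reverse (toward reactants)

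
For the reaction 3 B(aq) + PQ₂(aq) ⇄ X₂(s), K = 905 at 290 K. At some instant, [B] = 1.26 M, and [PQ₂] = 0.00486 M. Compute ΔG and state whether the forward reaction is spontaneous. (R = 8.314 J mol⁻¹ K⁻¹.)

(X₂ is a pure solid — omitted from Q.)
Q = 1 / ([B]³·[PQ₂]) = 1 / ((1.26)³·(0.00486)) = 103
ΔG = RT ln(Q/K) = (8.314 J mol⁻¹ K⁻¹)(290 K) × ln(103/905)
   = (2.411 kJ/mol)(-2.173) = -5.24 kJ/mol
ΔG < 0, so the forward reaction is spontaneous (proceeds forward).

ΔG = -5.24 kJ/mol; the forward reaction is spontaneous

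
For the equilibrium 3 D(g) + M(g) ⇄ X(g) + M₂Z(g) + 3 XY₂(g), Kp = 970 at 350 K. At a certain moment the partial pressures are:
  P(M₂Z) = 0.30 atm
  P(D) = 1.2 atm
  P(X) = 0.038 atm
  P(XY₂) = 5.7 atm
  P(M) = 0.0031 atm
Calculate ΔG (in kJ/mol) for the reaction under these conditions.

Qp = P(X)·P(M₂Z)·P(XY₂)³ / (P(D)³·P(M)) = (0.038)·(0.30)·(5.7)³ / ((1.2)³·(0.0031)) = 394
ΔG = RT ln(Qp/Kp) = (8.314 J mol⁻¹ K⁻¹)(350 K) × ln(394/970)
   = (2.910 kJ/mol)(-0.9009) = -2.62 kJ/mol
ΔG < 0, so the forward reaction is spontaneous (proceeds forward).

ΔG = -2.62 kJ/mol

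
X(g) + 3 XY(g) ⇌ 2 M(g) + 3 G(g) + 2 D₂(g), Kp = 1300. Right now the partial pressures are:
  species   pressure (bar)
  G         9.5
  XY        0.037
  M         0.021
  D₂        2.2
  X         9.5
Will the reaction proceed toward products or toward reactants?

Qp = P(M)²·P(G)³·P(D₂)² / (P(X)·P(XY)³) = (0.021)²·(9.5)³·(2.2)² / ((9.5)·(0.037)³) = 3800
Qp = 3800 > Kp = 1300, so the reverse reaction proceeds.

to the left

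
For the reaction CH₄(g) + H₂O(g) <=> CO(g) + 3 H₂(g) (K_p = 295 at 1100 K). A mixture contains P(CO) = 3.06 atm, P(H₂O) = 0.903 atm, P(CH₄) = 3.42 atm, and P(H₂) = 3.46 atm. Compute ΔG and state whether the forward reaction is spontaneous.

ΔG = -18.0 kJ/mol; the forward reaction is spontaneous

Q_p = P(CO)·P(H₂)³ / (P(CH₄)·P(H₂O)) = (3.06)·(3.46)³ / ((3.42)·(0.903)) = 41.0
ΔG = RT ln(Q_p/K_p) = (8.314 J mol⁻¹ K⁻¹)(1100 K) × ln(41.0/295)
   = (9.145 kJ/mol)(-1.973) = -18.0 kJ/mol
ΔG < 0, so the forward reaction is spontaneous (proceeds forward).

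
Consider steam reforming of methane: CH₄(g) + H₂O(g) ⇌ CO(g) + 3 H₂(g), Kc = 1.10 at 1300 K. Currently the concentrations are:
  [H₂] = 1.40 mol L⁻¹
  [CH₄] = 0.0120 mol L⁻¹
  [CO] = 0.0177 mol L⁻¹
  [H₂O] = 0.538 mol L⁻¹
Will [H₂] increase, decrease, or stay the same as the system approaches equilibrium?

Qc = [CO]·[H₂]³ / ([CH₄]·[H₂O]) = (0.0177)·(1.40)³ / ((0.0120)·(0.538)) = 7.52
Qc = 7.52 > Kc = 1.10: net reverse reaction.
H₂ is a product, so it decreases.

decrease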